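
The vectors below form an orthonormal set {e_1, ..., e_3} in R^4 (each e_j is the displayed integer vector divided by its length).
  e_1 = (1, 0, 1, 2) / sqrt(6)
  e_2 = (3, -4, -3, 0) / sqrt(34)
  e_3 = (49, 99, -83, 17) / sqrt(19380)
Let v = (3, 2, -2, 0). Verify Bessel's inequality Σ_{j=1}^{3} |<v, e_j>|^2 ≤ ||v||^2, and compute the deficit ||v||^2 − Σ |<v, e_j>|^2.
Σ |<v, e_j>|^2 = 5731/380; ||v||^2 = 17; deficit = 729/380

Write each e_j = u_j / sqrt(<u_j, u_j>) where u_j is the displayed integer vector. Then <v, e_j> = <v, u_j> / sqrt(<u_j, u_j>), so |<v, e_j>|^2 = <v, u_j>^2 / <u_j, u_j>.
Coefficients: <v, e_1> = 1/sqrt(6), <v, e_2> = 7/sqrt(34), <v, e_3> = 511/sqrt(19380).
Square and sum: Σ |<v, e_j>|^2 = 5731/380.
Compute ||v||^2 = v·v = 17.
Deficit = 17 − 5731/380 = 729/380 ≥ 0, confirming Bessel's inequality. (The deficit equals ||v − Σ <v,e_j> e_j||^2, the squared distance from v to span{e_j}.)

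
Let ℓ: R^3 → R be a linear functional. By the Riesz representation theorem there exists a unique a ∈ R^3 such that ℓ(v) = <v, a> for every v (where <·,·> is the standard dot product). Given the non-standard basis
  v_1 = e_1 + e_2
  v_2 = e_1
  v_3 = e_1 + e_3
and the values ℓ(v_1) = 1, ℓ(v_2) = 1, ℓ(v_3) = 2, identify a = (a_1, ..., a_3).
a = (1, 0, 1)

Write a = (a_1, ..., a_3) in the standard basis. For each basis vector v_i, ℓ(v_i) = <v_i, a> is a linear equation in the a_j's. Collect the n equations into a matrix system V a = ℓ, where row i of V is v_i (expressed in the standard basis). Since V is invertible (lower-triangular with 1s on the diagonal, up to permutation), solve by back-substitution:
  V =
[[1, 1, 0],
 [1, 0, 0],
 [1, 0, 1]]
  V a = (1, 1, 2)
Solving gives a = (1, 0, 1).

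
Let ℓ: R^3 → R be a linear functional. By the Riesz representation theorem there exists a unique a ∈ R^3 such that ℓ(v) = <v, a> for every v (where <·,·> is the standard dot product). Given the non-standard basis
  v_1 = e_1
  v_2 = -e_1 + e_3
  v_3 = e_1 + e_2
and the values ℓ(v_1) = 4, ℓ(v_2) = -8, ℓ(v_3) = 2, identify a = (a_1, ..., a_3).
a = (4, -2, -4)

Write a = (a_1, ..., a_3) in the standard basis. For each basis vector v_i, ℓ(v_i) = <v_i, a> is a linear equation in the a_j's. Collect the n equations into a matrix system V a = ℓ, where row i of V is v_i (expressed in the standard basis). Since V is invertible (lower-triangular with 1s on the diagonal, up to permutation), solve by back-substitution:
  V =
[[1, 0, 0],
 [-1, 0, 1],
 [1, 1, 0]]
  V a = (4, -8, 2)
Solving gives a = (4, -2, -4).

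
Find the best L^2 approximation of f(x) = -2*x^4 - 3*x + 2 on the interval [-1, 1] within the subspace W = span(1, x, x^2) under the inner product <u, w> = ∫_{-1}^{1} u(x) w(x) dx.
g(x) = -12*x^2/7 - 3*x + 76/35

The best approximation g ∈ W is the orthogonal projection of f onto W. Writing g = a_0 + a_1 x + a_2 x^2, the coefficients solve the normal equations G · a = b where
  G_{ij} = <φ_i, φ_j> and b_i = <f, φ_i>, with φ_0 = 1, φ_1 = x, φ_2 = x^2.
G =
  [2, 0, 2/3]
  [0, 2/3, 0]
  [2/3, 0, 2/5],
b = (16/5, -2, 16/21).
Solving gives a_0 = 76/35, a_1 = -3, a_2 = -12/7, so
  g(x) = -12*x^2/7 - 3*x + 76/35.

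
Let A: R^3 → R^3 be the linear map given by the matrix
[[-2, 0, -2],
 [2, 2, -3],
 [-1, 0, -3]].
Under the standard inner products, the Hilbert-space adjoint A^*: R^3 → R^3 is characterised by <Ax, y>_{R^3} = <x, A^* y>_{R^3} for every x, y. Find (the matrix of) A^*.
A^* = A^T =
[[-2, 2, -1],
 [0, 2, 0],
 [-2, -3, -3]]

For real matrices with standard dot products, the defining identity <Ax, y> = <x, A^* y> gives (Ax)^T y = x^T (A^*) y, i.e. x^T A^T y = x^T (A^*) y. Since this holds for all x, y, we must have A^* = A^T. Therefore
A^* =
[[-2, 2, -1],
 [0, 2, 0],
 [-2, -3, -3]].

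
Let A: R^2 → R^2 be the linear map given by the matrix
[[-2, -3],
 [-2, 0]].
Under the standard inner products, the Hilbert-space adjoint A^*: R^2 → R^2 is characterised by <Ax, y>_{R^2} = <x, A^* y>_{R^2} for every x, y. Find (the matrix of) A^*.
A^* = A^T =
[[-2, -2],
 [-3, 0]]

For real matrices with standard dot products, the defining identity <Ax, y> = <x, A^* y> gives (Ax)^T y = x^T (A^*) y, i.e. x^T A^T y = x^T (A^*) y. Since this holds for all x, y, we must have A^* = A^T. Therefore
A^* =
[[-2, -2],
 [-3, 0]].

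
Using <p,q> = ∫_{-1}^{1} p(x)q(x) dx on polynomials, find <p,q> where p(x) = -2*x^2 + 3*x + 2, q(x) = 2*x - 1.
<p,q> = 4/3

Expand the product: p(x)·q(x) = -4*x^3 + 8*x^2 + x - 2.
∫_{-1}^{1} of each monomial x^k gives [2/(k+1) if k even, 0 if k odd]. Integrating term-by-term (or equivalently evaluating the antiderivative F(x) = -x^4 + 8*x^3/3 + x^2/2 - 2*x at the endpoints):
  F(1) − F(−1) = 1/6 − (-7/6) = 4/3.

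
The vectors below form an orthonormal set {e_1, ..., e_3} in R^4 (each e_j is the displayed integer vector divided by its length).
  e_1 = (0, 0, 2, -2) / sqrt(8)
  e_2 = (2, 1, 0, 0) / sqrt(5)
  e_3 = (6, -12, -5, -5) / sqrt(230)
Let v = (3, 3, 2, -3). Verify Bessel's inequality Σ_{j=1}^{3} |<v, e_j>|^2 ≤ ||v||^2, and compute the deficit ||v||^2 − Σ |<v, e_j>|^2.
Σ |<v, e_j>|^2 = 677/23; ||v||^2 = 31; deficit = 36/23

Write each e_j = u_j / sqrt(<u_j, u_j>) where u_j is the displayed integer vector. Then <v, e_j> = <v, u_j> / sqrt(<u_j, u_j>), so |<v, e_j>|^2 = <v, u_j>^2 / <u_j, u_j>.
Coefficients: <v, e_1> = 10/sqrt(8), <v, e_2> = 9/sqrt(5), <v, e_3> = -13/sqrt(230).
Square and sum: Σ |<v, e_j>|^2 = 677/23.
Compute ||v||^2 = v·v = 31.
Deficit = 31 − 677/23 = 36/23 ≥ 0, confirming Bessel's inequality. (The deficit equals ||v − Σ <v,e_j> e_j||^2, the squared distance from v to span{e_j}.)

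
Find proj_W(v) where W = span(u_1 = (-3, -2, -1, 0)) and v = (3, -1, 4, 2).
proj_W(v) = (33/14, 11/7, 11/14, 0)

Set up U = [u_1 | ... | u_1] ∈ R^(4×1). The projector onto W = col(U) is P = U (U^T U)^(-1) U^T.
Compute U^T U =
  [14],
and U^T v = (-11).
Solve U^T U · c = U^T v for the coefficients: c = (-11/14). The projection is proj_W(v) = U c.
Check: (v - proj_W(v)) · u_1 = 0  (should be 0).
Result: proj_W(v) = (33/14, 11/7, 11/14, 0).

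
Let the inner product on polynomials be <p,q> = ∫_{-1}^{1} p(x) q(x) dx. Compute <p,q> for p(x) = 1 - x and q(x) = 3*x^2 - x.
<p,q> = 8/3

Expand the product: p(x)·q(x) = -3*x^3 + 4*x^2 - x.
∫_{-1}^{1} of each monomial x^k gives [2/(k+1) if k even, 0 if k odd]. Integrating term-by-term (or equivalently evaluating the antiderivative F(x) = -3*x^4/4 + 4*x^3/3 - x^2/2 at the endpoints):
  F(1) − F(−1) = 1/12 − (-31/12) = 8/3.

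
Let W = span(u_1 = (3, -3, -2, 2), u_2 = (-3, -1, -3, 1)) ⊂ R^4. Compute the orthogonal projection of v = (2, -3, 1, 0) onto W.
proj_W(v) = (227/86, -317/258, 1/258, 181/258)

Set up U = [u_1 | ... | u_2] ∈ R^(4×2). The projector onto W = col(U) is P = U (U^T U)^(-1) U^T.
Compute U^T U =
  [26, 2]
  [2, 20],
and U^T v = (13, -6).
Solve U^T U · c = U^T v for the coefficients: c = (68/129, -91/258). The projection is proj_W(v) = U c.
Check: (v - proj_W(v)) · u_1 = 0  (should be 0).
Check: (v - proj_W(v)) · u_2 = 0  (should be 0).
Result: proj_W(v) = (227/86, -317/258, 1/258, 181/258).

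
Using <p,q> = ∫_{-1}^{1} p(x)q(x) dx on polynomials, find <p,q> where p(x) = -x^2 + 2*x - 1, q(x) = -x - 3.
<p,q> = 20/3

Expand the product: p(x)·q(x) = x^3 + x^2 - 5*x + 3.
∫_{-1}^{1} of each monomial x^k gives [2/(k+1) if k even, 0 if k odd]. Integrating term-by-term (or equivalently evaluating the antiderivative F(x) = x^4/4 + x^3/3 - 5*x^2/2 + 3*x at the endpoints):
  F(1) − F(−1) = 13/12 − (-67/12) = 20/3.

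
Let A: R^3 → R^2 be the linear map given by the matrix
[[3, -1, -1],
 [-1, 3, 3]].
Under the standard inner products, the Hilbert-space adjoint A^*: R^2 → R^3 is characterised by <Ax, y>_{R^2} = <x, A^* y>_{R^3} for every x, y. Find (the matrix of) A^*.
A^* = A^T =
[[3, -1],
 [-1, 3],
 [-1, 3]]

For real matrices with standard dot products, the defining identity <Ax, y> = <x, A^* y> gives (Ax)^T y = x^T (A^*) y, i.e. x^T A^T y = x^T (A^*) y. Since this holds for all x, y, we must have A^* = A^T. Therefore
A^* =
[[3, -1],
 [-1, 3],
 [-1, 3]].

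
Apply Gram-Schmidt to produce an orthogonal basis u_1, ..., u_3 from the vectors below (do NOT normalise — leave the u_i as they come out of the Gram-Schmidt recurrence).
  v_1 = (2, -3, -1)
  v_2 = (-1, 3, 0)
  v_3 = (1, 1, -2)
Orthogonal basis:
  u_1 = (2, -3, -1)
  u_2 = (4/7, 9/14, -11/14)
  u_3 = (-6/19, -2/19, -6/19)

Apply the Gram-Schmidt recurrence
  u_1 = v_1
  u_i = v_i − Σ_{j<i} ((v_i · u_j) / (u_j · u_j)) · u_j.

Step by step this gives:
  u_1 = (2, -3, -1)
  u_2 = (4/7, 9/14, -11/14)
  u_3 = (-6/19, -2/19, -6/19)

Orthogonality check:
  u_2 · u_1 = 0 (should be 0)
  u_3 · u_1 = 0 (should be 0)
  u_3 · u_2 = 0 (should be 0)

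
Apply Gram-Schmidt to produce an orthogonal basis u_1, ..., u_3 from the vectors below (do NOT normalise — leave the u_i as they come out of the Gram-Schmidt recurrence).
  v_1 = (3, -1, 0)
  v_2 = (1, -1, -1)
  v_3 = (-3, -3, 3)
Orthogonal basis:
  u_1 = (3, -1, 0)
  u_2 = (-1/5, -3/5, -1)
  u_3 = (-9/7, -27/7, 18/7)

Apply the Gram-Schmidt recurrence
  u_1 = v_1
  u_i = v_i − Σ_{j<i} ((v_i · u_j) / (u_j · u_j)) · u_j.

Step by step this gives:
  u_1 = (3, -1, 0)
  u_2 = (-1/5, -3/5, -1)
  u_3 = (-9/7, -27/7, 18/7)

Orthogonality check:
  u_2 · u_1 = 0 (should be 0)
  u_3 · u_1 = 0 (should be 0)
  u_3 · u_2 = 0 (should be 0)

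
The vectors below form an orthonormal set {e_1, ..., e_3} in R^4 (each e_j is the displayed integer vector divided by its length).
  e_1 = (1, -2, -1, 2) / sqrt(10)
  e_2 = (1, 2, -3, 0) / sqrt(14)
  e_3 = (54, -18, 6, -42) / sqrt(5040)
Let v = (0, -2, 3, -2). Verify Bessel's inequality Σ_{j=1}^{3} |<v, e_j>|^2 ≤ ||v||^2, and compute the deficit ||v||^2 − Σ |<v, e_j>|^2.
Σ |<v, e_j>|^2 = 67/4; ||v||^2 = 17; deficit = 1/4

Write each e_j = u_j / sqrt(<u_j, u_j>) where u_j is the displayed integer vector. Then <v, e_j> = <v, u_j> / sqrt(<u_j, u_j>), so |<v, e_j>|^2 = <v, u_j>^2 / <u_j, u_j>.
Coefficients: <v, e_1> = -3/sqrt(10), <v, e_2> = -13/sqrt(14), <v, e_3> = 138/sqrt(5040).
Square and sum: Σ |<v, e_j>|^2 = 67/4.
Compute ||v||^2 = v·v = 17.
Deficit = 17 − 67/4 = 1/4 ≥ 0, confirming Bessel's inequality. (The deficit equals ||v − Σ <v,e_j> e_j||^2, the squared distance from v to span{e_j}.)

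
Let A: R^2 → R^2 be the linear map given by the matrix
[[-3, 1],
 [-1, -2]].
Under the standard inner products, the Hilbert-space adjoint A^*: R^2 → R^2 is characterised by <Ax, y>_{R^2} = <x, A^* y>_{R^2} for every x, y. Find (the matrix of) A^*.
A^* = A^T =
[[-3, -1],
 [1, -2]]

For real matrices with standard dot products, the defining identity <Ax, y> = <x, A^* y> gives (Ax)^T y = x^T (A^*) y, i.e. x^T A^T y = x^T (A^*) y. Since this holds for all x, y, we must have A^* = A^T. Therefore
A^* =
[[-3, -1],
 [1, -2]].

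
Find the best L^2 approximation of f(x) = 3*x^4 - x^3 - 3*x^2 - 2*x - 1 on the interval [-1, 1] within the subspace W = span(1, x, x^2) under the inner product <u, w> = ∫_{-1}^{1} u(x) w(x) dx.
g(x) = -3*x^2/7 - 13*x/5 - 44/35

The best approximation g ∈ W is the orthogonal projection of f onto W. Writing g = a_0 + a_1 x + a_2 x^2, the coefficients solve the normal equations G · a = b where
  G_{ij} = <φ_i, φ_j> and b_i = <f, φ_i>, with φ_0 = 1, φ_1 = x, φ_2 = x^2.
G =
  [2, 0, 2/3]
  [0, 2/3, 0]
  [2/3, 0, 2/5],
b = (-14/5, -26/15, -106/105).
Solving gives a_0 = -44/35, a_1 = -13/5, a_2 = -3/7, so
  g(x) = -3*x^2/7 - 13*x/5 - 44/35.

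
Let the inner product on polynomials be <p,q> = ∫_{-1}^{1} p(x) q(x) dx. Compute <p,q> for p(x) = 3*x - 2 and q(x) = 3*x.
<p,q> = 6

Expand the product: p(x)·q(x) = 9*x^2 - 6*x.
∫_{-1}^{1} of each monomial x^k gives [2/(k+1) if k even, 0 if k odd]. Integrating term-by-term (or equivalently evaluating the antiderivative F(x) = 3*x^3 - 3*x^2 at the endpoints):
  F(1) − F(−1) = 0 − (-6) = 6.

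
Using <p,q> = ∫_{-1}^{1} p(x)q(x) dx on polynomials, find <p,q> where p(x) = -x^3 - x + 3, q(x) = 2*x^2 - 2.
<p,q> = -8

Expand the product: p(x)·q(x) = -2*x^5 + 6*x^2 + 2*x - 6.
∫_{-1}^{1} of each monomial x^k gives [2/(k+1) if k even, 0 if k odd]. Integrating term-by-term (or equivalently evaluating the antiderivative F(x) = -x^6/3 + 2*x^3 + x^2 - 6*x at the endpoints):
  F(1) − F(−1) = -10/3 − (14/3) = -8.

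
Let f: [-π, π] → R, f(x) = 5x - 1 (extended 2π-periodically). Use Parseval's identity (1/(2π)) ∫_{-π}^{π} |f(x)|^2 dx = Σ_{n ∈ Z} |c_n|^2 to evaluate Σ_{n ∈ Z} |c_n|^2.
Σ |c_n|^2 = 25π^2/3 + 1

Expand and integrate term by term over [-π, π]:
  ∫ (5x)^2 dx = 25·(2π^3/3); ∫ 2·5·(-1)·x dx = 0 (odd integrand); ∫ (-1)^2 dx = 1·2π.
So (1/(2π)) ∫_{-π}^{π} (5x - 1)^2 dx = 25π^2/3 + 1 = 25π^2/3 + 1.
Parseval ⇒ Σ |c_n|^2 = 25π^2/3 + 1.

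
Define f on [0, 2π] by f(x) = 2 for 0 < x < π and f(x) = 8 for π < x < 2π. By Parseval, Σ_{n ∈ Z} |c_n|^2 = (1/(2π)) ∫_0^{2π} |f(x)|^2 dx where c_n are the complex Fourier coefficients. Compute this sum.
Σ |c_n|^2 = 34

Parseval equates the L^2 energy of f (normalised by 1/(2π)) with the ℓ^2 sum of its Fourier coefficients: (1/(2π)) ∫_0^{2π} |f|^2 = Σ |c_n|^2.
Compute the left side: (1/(2π)) [∫_0^π 2^2 dx + ∫_π^{2π} 8^2 dx] = (1/(2π)) · (4π + 64π) = (4 + 64)/2 = 34.
So Σ_{n ∈ Z} |c_n|^2 = 34.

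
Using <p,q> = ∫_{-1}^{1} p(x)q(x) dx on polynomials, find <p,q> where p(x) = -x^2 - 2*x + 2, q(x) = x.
<p,q> = -4/3

Expand the product: p(x)·q(x) = -x^3 - 2*x^2 + 2*x.
∫_{-1}^{1} of each monomial x^k gives [2/(k+1) if k even, 0 if k odd]. Integrating term-by-term (or equivalently evaluating the antiderivative F(x) = -x^4/4 - 2*x^3/3 + x^2 at the endpoints):
  F(1) − F(−1) = 1/12 − (17/12) = -4/3.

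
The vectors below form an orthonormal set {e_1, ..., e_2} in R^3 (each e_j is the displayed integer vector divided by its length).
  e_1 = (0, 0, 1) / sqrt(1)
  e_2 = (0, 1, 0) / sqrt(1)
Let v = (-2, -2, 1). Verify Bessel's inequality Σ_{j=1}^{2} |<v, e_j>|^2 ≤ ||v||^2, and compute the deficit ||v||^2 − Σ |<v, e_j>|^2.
Σ |<v, e_j>|^2 = 5; ||v||^2 = 9; deficit = 4

Write each e_j = u_j / sqrt(<u_j, u_j>) where u_j is the displayed integer vector. Then <v, e_j> = <v, u_j> / sqrt(<u_j, u_j>), so |<v, e_j>|^2 = <v, u_j>^2 / <u_j, u_j>.
Coefficients: <v, e_1> = 1/sqrt(1), <v, e_2> = -2/sqrt(1).
Square and sum: Σ |<v, e_j>|^2 = 5.
Compute ||v||^2 = v·v = 9.
Deficit = 9 − 5 = 4 ≥ 0, confirming Bessel's inequality. (The deficit equals ||v − Σ <v,e_j> e_j||^2, the squared distance from v to span{e_j}.)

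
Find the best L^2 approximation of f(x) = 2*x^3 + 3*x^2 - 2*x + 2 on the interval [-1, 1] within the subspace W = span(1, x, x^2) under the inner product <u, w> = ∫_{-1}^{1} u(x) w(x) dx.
g(x) = 3*x^2 - 4*x/5 + 2

The best approximation g ∈ W is the orthogonal projection of f onto W. Writing g = a_0 + a_1 x + a_2 x^2, the coefficients solve the normal equations G · a = b where
  G_{ij} = <φ_i, φ_j> and b_i = <f, φ_i>, with φ_0 = 1, φ_1 = x, φ_2 = x^2.
G =
  [2, 0, 2/3]
  [0, 2/3, 0]
  [2/3, 0, 2/5],
b = (6, -8/15, 38/15).
Solving gives a_0 = 2, a_1 = -4/5, a_2 = 3, so
  g(x) = 3*x^2 - 4*x/5 + 2.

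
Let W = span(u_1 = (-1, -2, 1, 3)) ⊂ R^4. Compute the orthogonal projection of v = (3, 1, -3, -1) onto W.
proj_W(v) = (11/15, 22/15, -11/15, -11/5)

Set up U = [u_1 | ... | u_1] ∈ R^(4×1). The projector onto W = col(U) is P = U (U^T U)^(-1) U^T.
Compute U^T U =
  [15],
and U^T v = (-11).
Solve U^T U · c = U^T v for the coefficients: c = (-11/15). The projection is proj_W(v) = U c.
Check: (v - proj_W(v)) · u_1 = 0  (should be 0).
Result: proj_W(v) = (11/15, 22/15, -11/15, -11/5).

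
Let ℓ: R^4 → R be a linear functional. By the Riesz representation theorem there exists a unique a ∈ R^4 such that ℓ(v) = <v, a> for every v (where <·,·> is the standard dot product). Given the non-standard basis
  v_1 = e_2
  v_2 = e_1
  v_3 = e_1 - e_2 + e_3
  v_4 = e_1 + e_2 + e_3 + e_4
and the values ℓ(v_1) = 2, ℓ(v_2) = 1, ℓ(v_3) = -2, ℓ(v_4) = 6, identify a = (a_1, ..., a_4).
a = (1, 2, -1, 4)

Write a = (a_1, ..., a_4) in the standard basis. For each basis vector v_i, ℓ(v_i) = <v_i, a> is a linear equation in the a_j's. Collect the n equations into a matrix system V a = ℓ, where row i of V is v_i (expressed in the standard basis). Since V is invertible (lower-triangular with 1s on the diagonal, up to permutation), solve by back-substitution:
  V =
[[0, 1, 0, 0],
 [1, 0, 0, 0],
 [1, -1, 1, 0],
 [1, 1, 1, 1]]
  V a = (2, 1, -2, 6)
Solving gives a = (1, 2, -1, 4).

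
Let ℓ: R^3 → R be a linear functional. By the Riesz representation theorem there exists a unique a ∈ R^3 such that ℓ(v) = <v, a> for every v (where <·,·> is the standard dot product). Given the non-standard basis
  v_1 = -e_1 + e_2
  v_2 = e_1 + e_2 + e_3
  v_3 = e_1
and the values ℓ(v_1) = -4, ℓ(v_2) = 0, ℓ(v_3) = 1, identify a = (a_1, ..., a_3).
a = (1, -3, 2)

Write a = (a_1, ..., a_3) in the standard basis. For each basis vector v_i, ℓ(v_i) = <v_i, a> is a linear equation in the a_j's. Collect the n equations into a matrix system V a = ℓ, where row i of V is v_i (expressed in the standard basis). Since V is invertible (lower-triangular with 1s on the diagonal, up to permutation), solve by back-substitution:
  V =
[[-1, 1, 0],
 [1, 1, 1],
 [1, 0, 0]]
  V a = (-4, 0, 1)
Solving gives a = (1, -3, 2).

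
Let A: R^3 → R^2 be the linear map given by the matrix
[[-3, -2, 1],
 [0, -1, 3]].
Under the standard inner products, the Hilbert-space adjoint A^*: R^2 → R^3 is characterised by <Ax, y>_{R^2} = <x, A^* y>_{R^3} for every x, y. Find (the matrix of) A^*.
A^* = A^T =
[[-3, 0],
 [-2, -1],
 [1, 3]]

For real matrices with standard dot products, the defining identity <Ax, y> = <x, A^* y> gives (Ax)^T y = x^T (A^*) y, i.e. x^T A^T y = x^T (A^*) y. Since this holds for all x, y, we must have A^* = A^T. Therefore
A^* =
[[-3, 0],
 [-2, -1],
 [1, 3]].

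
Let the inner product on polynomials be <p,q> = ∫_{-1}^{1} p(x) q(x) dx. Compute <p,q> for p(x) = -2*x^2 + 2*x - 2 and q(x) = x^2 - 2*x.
<p,q> = -24/5

Expand the product: p(x)·q(x) = -2*x^4 + 6*x^3 - 6*x^2 + 4*x.
∫_{-1}^{1} of each monomial x^k gives [2/(k+1) if k even, 0 if k odd]. Integrating term-by-term (or equivalently evaluating the antiderivative F(x) = -2*x^5/5 + 3*x^4/2 - 2*x^3 + 2*x^2 at the endpoints):
  F(1) − F(−1) = 11/10 − (59/10) = -24/5.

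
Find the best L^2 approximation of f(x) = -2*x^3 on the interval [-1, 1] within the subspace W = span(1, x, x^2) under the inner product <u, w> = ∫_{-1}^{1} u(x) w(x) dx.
g(x) = -6*x/5

The best approximation g ∈ W is the orthogonal projection of f onto W. Writing g = a_0 + a_1 x + a_2 x^2, the coefficients solve the normal equations G · a = b where
  G_{ij} = <φ_i, φ_j> and b_i = <f, φ_i>, with φ_0 = 1, φ_1 = x, φ_2 = x^2.
G =
  [2, 0, 2/3]
  [0, 2/3, 0]
  [2/3, 0, 2/5],
b = (0, -4/5, 0).
Solving gives a_0 = 0, a_1 = -6/5, a_2 = 0, so
  g(x) = -6*x/5.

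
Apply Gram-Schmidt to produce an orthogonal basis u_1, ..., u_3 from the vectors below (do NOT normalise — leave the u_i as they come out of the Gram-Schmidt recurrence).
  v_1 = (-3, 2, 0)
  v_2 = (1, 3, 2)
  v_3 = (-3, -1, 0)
Orthogonal basis:
  u_1 = (-3, 2, 0)
  u_2 = (22/13, 33/13, 2)
  u_3 = (-72/173, -108/173, 198/173)

Apply the Gram-Schmidt recurrence
  u_1 = v_1
  u_i = v_i − Σ_{j<i} ((v_i · u_j) / (u_j · u_j)) · u_j.

Step by step this gives:
  u_1 = (-3, 2, 0)
  u_2 = (22/13, 33/13, 2)
  u_3 = (-72/173, -108/173, 198/173)

Orthogonality check:
  u_2 · u_1 = 0 (should be 0)
  u_3 · u_1 = 0 (should be 0)
  u_3 · u_2 = 0 (should be 0)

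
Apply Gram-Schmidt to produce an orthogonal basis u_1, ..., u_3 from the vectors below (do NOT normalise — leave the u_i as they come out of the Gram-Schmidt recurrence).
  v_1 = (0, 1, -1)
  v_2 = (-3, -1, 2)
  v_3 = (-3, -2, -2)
Orthogonal basis:
  u_1 = (0, 1, -1)
  u_2 = (-3, 1/2, 1/2)
  u_3 = (-15/19, -45/19, -45/19)

Apply the Gram-Schmidt recurrence
  u_1 = v_1
  u_i = v_i − Σ_{j<i} ((v_i · u_j) / (u_j · u_j)) · u_j.

Step by step this gives:
  u_1 = (0, 1, -1)
  u_2 = (-3, 1/2, 1/2)
  u_3 = (-15/19, -45/19, -45/19)

Orthogonality check:
  u_2 · u_1 = 0 (should be 0)
  u_3 · u_1 = 0 (should be 0)
  u_3 · u_2 = 0 (should be 0)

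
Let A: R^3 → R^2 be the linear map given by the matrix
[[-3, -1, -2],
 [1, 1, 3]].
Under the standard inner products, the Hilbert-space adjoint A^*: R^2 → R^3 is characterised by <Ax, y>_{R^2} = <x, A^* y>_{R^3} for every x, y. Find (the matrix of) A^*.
A^* = A^T =
[[-3, 1],
 [-1, 1],
 [-2, 3]]

For real matrices with standard dot products, the defining identity <Ax, y> = <x, A^* y> gives (Ax)^T y = x^T (A^*) y, i.e. x^T A^T y = x^T (A^*) y. Since this holds for all x, y, we must have A^* = A^T. Therefore
A^* =
[[-3, 1],
 [-1, 1],
 [-2, 3]].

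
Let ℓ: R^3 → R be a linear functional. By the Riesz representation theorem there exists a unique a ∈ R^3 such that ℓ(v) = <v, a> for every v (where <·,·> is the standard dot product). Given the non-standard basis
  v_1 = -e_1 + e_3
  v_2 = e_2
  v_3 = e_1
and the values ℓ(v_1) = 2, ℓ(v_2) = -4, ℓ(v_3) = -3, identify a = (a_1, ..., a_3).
a = (-3, -4, -1)

Write a = (a_1, ..., a_3) in the standard basis. For each basis vector v_i, ℓ(v_i) = <v_i, a> is a linear equation in the a_j's. Collect the n equations into a matrix system V a = ℓ, where row i of V is v_i (expressed in the standard basis). Since V is invertible (lower-triangular with 1s on the diagonal, up to permutation), solve by back-substitution:
  V =
[[-1, 0, 1],
 [0, 1, 0],
 [1, 0, 0]]
  V a = (2, -4, -3)
Solving gives a = (-3, -4, -1).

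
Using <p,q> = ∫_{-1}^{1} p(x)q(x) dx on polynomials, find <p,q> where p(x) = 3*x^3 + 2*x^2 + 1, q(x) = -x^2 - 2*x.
<p,q> = -58/15

Expand the product: p(x)·q(x) = -3*x^5 - 8*x^4 - 4*x^3 - x^2 - 2*x.
∫_{-1}^{1} of each monomial x^k gives [2/(k+1) if k even, 0 if k odd]. Integrating term-by-term (or equivalently evaluating the antiderivative F(x) = -x^6/2 - 8*x^5/5 - x^4 - x^3/3 - x^2 at the endpoints):
  F(1) − F(−1) = -133/30 − (-17/30) = -58/15.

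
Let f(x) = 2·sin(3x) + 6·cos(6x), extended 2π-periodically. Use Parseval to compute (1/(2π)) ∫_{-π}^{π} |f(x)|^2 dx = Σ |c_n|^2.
Σ |c_n|^2 = 20

Expand |f|^2 and use orthogonality of {sin(nx), cos(mx)} on [-π, π]:
  ∫_{-π}^{π} sin(nx)^2 dx = π, ∫ cos(mx)^2 dx = π, and cross terms integrate to 0.
So ∫_{-π}^{π} f(x)^2 dx = 2^2 · π + 6^2 · π = (4 + 36)π.
Divide by 2π: (4 + 36)/2 = 20.
By Parseval, this equals Σ |c_n|^2.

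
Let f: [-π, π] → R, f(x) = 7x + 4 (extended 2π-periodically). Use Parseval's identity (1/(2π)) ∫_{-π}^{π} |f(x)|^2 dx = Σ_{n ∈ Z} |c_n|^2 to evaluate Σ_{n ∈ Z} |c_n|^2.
Σ |c_n|^2 = 49π^2/3 + 16

Expand and integrate term by term over [-π, π]:
  ∫ (7x)^2 dx = 49·(2π^3/3); ∫ 2·7·(4)·x dx = 0 (odd integrand); ∫ 4^2 dx = 16·2π.
So (1/(2π)) ∫_{-π}^{π} (7x + 4)^2 dx = 49π^2/3 + 16 = 49π^2/3 + 16.
Parseval ⇒ Σ |c_n|^2 = 49π^2/3 + 16.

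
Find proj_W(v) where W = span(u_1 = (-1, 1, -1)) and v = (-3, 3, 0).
proj_W(v) = (-2, 2, -2)

Set up U = [u_1 | ... | u_1] ∈ R^(3×1). The projector onto W = col(U) is P = U (U^T U)^(-1) U^T.
Compute U^T U =
  [3],
and U^T v = (6).
Solve U^T U · c = U^T v for the coefficients: c = (2). The projection is proj_W(v) = U c.
Check: (v - proj_W(v)) · u_1 = 0  (should be 0).
Result: proj_W(v) = (-2, 2, -2).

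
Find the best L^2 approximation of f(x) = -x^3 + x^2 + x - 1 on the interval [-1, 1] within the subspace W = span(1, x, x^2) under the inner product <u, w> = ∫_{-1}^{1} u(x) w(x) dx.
g(x) = x^2 + 2*x/5 - 1

The best approximation g ∈ W is the orthogonal projection of f onto W. Writing g = a_0 + a_1 x + a_2 x^2, the coefficients solve the normal equations G · a = b where
  G_{ij} = <φ_i, φ_j> and b_i = <f, φ_i>, with φ_0 = 1, φ_1 = x, φ_2 = x^2.
G =
  [2, 0, 2/3]
  [0, 2/3, 0]
  [2/3, 0, 2/5],
b = (-4/3, 4/15, -4/15).
Solving gives a_0 = -1, a_1 = 2/5, a_2 = 1, so
  g(x) = x^2 + 2*x/5 - 1.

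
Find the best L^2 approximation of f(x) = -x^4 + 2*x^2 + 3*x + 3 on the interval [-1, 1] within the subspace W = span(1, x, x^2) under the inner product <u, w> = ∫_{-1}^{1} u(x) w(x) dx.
g(x) = 8*x^2/7 + 3*x + 108/35

The best approximation g ∈ W is the orthogonal projection of f onto W. Writing g = a_0 + a_1 x + a_2 x^2, the coefficients solve the normal equations G · a = b where
  G_{ij} = <φ_i, φ_j> and b_i = <f, φ_i>, with φ_0 = 1, φ_1 = x, φ_2 = x^2.
G =
  [2, 0, 2/3]
  [0, 2/3, 0]
  [2/3, 0, 2/5],
b = (104/15, 2, 88/35).
Solving gives a_0 = 108/35, a_1 = 3, a_2 = 8/7, so
  g(x) = 8*x^2/7 + 3*x + 108/35.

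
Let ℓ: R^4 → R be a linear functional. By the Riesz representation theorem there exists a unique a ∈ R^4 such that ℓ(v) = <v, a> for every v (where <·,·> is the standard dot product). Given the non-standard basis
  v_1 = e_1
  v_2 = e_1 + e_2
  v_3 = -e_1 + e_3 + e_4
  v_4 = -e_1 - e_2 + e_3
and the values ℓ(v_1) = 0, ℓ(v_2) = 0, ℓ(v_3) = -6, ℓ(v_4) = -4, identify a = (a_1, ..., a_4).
a = (0, 0, -4, -2)

Write a = (a_1, ..., a_4) in the standard basis. For each basis vector v_i, ℓ(v_i) = <v_i, a> is a linear equation in the a_j's. Collect the n equations into a matrix system V a = ℓ, where row i of V is v_i (expressed in the standard basis). Since V is invertible (lower-triangular with 1s on the diagonal, up to permutation), solve by back-substitution:
  V =
[[1, 0, 0, 0],
 [1, 1, 0, 0],
 [-1, 0, 1, 1],
 [-1, -1, 1, 0]]
  V a = (0, 0, -6, -4)
Solving gives a = (0, 0, -4, -2).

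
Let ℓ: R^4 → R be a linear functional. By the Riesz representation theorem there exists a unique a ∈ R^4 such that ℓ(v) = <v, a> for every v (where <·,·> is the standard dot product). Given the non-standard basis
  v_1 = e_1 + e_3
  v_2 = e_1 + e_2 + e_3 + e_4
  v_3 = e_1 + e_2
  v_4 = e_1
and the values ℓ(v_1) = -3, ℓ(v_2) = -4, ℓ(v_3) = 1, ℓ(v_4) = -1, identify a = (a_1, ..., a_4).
a = (-1, 2, -2, -3)

Write a = (a_1, ..., a_4) in the standard basis. For each basis vector v_i, ℓ(v_i) = <v_i, a> is a linear equation in the a_j's. Collect the n equations into a matrix system V a = ℓ, where row i of V is v_i (expressed in the standard basis). Since V is invertible (lower-triangular with 1s on the diagonal, up to permutation), solve by back-substitution:
  V =
[[1, 0, 1, 0],
 [1, 1, 1, 1],
 [1, 1, 0, 0],
 [1, 0, 0, 0]]
  V a = (-3, -4, 1, -1)
Solving gives a = (-1, 2, -2, -3).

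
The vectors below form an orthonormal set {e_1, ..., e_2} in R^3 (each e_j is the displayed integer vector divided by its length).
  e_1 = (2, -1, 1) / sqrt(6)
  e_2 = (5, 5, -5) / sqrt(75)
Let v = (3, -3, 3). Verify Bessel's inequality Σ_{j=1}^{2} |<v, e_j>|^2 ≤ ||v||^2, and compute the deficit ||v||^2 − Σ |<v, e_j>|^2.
Σ |<v, e_j>|^2 = 27; ||v||^2 = 27; deficit = 0

Write each e_j = u_j / sqrt(<u_j, u_j>) where u_j is the displayed integer vector. Then <v, e_j> = <v, u_j> / sqrt(<u_j, u_j>), so |<v, e_j>|^2 = <v, u_j>^2 / <u_j, u_j>.
Coefficients: <v, e_1> = 12/sqrt(6), <v, e_2> = -15/sqrt(75).
Square and sum: Σ |<v, e_j>|^2 = 27.
Compute ||v||^2 = v·v = 27.
Deficit = 27 − 27 = 0 ≥ 0, confirming Bessel's inequality. (The deficit equals ||v − Σ <v,e_j> e_j||^2, the squared distance from v to span{e_j}.)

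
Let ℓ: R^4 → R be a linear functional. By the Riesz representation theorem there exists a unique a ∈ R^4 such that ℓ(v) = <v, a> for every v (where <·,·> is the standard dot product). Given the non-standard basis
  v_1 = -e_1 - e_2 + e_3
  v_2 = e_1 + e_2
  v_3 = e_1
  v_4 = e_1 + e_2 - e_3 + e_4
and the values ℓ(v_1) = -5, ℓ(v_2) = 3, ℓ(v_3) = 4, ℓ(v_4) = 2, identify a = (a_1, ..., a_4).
a = (4, -1, -2, -3)

Write a = (a_1, ..., a_4) in the standard basis. For each basis vector v_i, ℓ(v_i) = <v_i, a> is a linear equation in the a_j's. Collect the n equations into a matrix system V a = ℓ, where row i of V is v_i (expressed in the standard basis). Since V is invertible (lower-triangular with 1s on the diagonal, up to permutation), solve by back-substitution:
  V =
[[-1, -1, 1, 0],
 [1, 1, 0, 0],
 [1, 0, 0, 0],
 [1, 1, -1, 1]]
  V a = (-5, 3, 4, 2)
Solving gives a = (4, -1, -2, -3).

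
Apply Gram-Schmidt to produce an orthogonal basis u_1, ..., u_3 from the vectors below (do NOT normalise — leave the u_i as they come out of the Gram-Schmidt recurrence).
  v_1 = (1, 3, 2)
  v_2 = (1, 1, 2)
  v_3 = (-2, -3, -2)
Orthogonal basis:
  u_1 = (1, 3, 2)
  u_2 = (3/7, -5/7, 6/7)
  u_3 = (-4/5, 0, 2/5)

Apply the Gram-Schmidt recurrence
  u_1 = v_1
  u_i = v_i − Σ_{j<i} ((v_i · u_j) / (u_j · u_j)) · u_j.

Step by step this gives:
  u_1 = (1, 3, 2)
  u_2 = (3/7, -5/7, 6/7)
  u_3 = (-4/5, 0, 2/5)

Orthogonality check:
  u_2 · u_1 = 0 (should be 0)
  u_3 · u_1 = 0 (should be 0)
  u_3 · u_2 = 0 (should be 0)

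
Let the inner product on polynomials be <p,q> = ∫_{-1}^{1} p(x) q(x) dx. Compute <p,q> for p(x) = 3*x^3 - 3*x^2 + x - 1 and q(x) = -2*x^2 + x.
<p,q> = 28/5

Expand the product: p(x)·q(x) = -6*x^5 + 9*x^4 - 5*x^3 + 3*x^2 - x.
∫_{-1}^{1} of each monomial x^k gives [2/(k+1) if k even, 0 if k odd]. Integrating term-by-term (or equivalently evaluating the antiderivative F(x) = -x^6 + 9*x^5/5 - 5*x^4/4 + x^3 - x^2/2 at the endpoints):
  F(1) − F(−1) = 1/20 − (-111/20) = 28/5.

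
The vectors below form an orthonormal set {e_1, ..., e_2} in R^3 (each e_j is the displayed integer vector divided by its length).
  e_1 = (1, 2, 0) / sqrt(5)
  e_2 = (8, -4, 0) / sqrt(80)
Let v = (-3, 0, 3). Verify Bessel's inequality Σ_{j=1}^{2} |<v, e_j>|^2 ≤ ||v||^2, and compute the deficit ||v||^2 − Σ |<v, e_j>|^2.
Σ |<v, e_j>|^2 = 9; ||v||^2 = 18; deficit = 9

Write each e_j = u_j / sqrt(<u_j, u_j>) where u_j is the displayed integer vector. Then <v, e_j> = <v, u_j> / sqrt(<u_j, u_j>), so |<v, e_j>|^2 = <v, u_j>^2 / <u_j, u_j>.
Coefficients: <v, e_1> = -3/sqrt(5), <v, e_2> = -24/sqrt(80).
Square and sum: Σ |<v, e_j>|^2 = 9.
Compute ||v||^2 = v·v = 18.
Deficit = 18 − 9 = 9 ≥ 0, confirming Bessel's inequality. (The deficit equals ||v − Σ <v,e_j> e_j||^2, the squared distance from v to span{e_j}.)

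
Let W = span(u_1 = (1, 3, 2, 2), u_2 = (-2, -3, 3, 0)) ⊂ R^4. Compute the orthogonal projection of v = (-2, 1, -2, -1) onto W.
proj_W(v) = (95/371, -60/371, -615/371, -270/371)

Set up U = [u_1 | ... | u_2] ∈ R^(4×2). The projector onto W = col(U) is P = U (U^T U)^(-1) U^T.
Compute U^T U =
  [18, -5]
  [-5, 22],
and U^T v = (-5, -5).
Solve U^T U · c = U^T v for the coefficients: c = (-135/371, -115/371). The projection is proj_W(v) = U c.
Check: (v - proj_W(v)) · u_1 = 0  (should be 0).
Check: (v - proj_W(v)) · u_2 = 0  (should be 0).
Result: proj_W(v) = (95/371, -60/371, -615/371, -270/371).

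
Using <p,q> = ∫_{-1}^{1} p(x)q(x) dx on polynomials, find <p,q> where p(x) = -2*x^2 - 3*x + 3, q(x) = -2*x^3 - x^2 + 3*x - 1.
<p,q> = -142/15

Expand the product: p(x)·q(x) = 4*x^5 + 8*x^4 - 9*x^3 - 10*x^2 + 12*x - 3.
∫_{-1}^{1} of each monomial x^k gives [2/(k+1) if k even, 0 if k odd]. Integrating term-by-term (or equivalently evaluating the antiderivative F(x) = 2*x^6/3 + 8*x^5/5 - 9*x^4/4 - 10*x^3/3 + 6*x^2 - 3*x at the endpoints):
  F(1) − F(−1) = -19/60 − (183/20) = -142/15.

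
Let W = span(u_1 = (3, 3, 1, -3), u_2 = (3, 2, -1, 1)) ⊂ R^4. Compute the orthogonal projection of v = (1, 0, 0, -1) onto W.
proj_W(v) = (174/299, 8/13, 6/23, -214/299)

Set up U = [u_1 | ... | u_2] ∈ R^(4×2). The projector onto W = col(U) is P = U (U^T U)^(-1) U^T.
Compute U^T U =
  [28, 11]
  [11, 15],
and U^T v = (6, 2).
Solve U^T U · c = U^T v for the coefficients: c = (68/299, -10/299). The projection is proj_W(v) = U c.
Check: (v - proj_W(v)) · u_1 = 0  (should be 0).
Check: (v - proj_W(v)) · u_2 = 0  (should be 0).
Result: proj_W(v) = (174/299, 8/13, 6/23, -214/299).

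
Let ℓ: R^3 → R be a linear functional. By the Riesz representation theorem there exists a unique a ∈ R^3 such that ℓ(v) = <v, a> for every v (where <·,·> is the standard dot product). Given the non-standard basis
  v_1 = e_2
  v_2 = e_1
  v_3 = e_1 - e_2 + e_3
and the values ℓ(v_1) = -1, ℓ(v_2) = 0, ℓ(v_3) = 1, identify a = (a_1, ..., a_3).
a = (0, -1, 0)

Write a = (a_1, ..., a_3) in the standard basis. For each basis vector v_i, ℓ(v_i) = <v_i, a> is a linear equation in the a_j's. Collect the n equations into a matrix system V a = ℓ, where row i of V is v_i (expressed in the standard basis). Since V is invertible (lower-triangular with 1s on the diagonal, up to permutation), solve by back-substitution:
  V =
[[0, 1, 0],
 [1, 0, 0],
 [1, -1, 1]]
  V a = (-1, 0, 1)
Solving gives a = (0, -1, 0).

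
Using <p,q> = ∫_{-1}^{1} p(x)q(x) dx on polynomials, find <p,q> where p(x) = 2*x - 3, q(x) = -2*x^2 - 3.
<p,q> = 22

Expand the product: p(x)·q(x) = -4*x^3 + 6*x^2 - 6*x + 9.
∫_{-1}^{1} of each monomial x^k gives [2/(k+1) if k even, 0 if k odd]. Integrating term-by-term (or equivalently evaluating the antiderivative F(x) = -x^4 + 2*x^3 - 3*x^2 + 9*x at the endpoints):
  F(1) − F(−1) = 7 − (-15) = 22.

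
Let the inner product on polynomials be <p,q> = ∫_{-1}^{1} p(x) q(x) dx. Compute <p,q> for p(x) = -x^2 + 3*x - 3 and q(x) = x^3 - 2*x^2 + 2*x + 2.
<p,q> = -10/3

Expand the product: p(x)·q(x) = -x^5 + 5*x^4 - 11*x^3 + 10*x^2 - 6.
∫_{-1}^{1} of each monomial x^k gives [2/(k+1) if k even, 0 if k odd]. Integrating term-by-term (or equivalently evaluating the antiderivative F(x) = -x^6/6 + x^5 - 11*x^4/4 + 10*x^3/3 - 6*x at the endpoints):
  F(1) − F(−1) = -55/12 − (-5/4) = -10/3.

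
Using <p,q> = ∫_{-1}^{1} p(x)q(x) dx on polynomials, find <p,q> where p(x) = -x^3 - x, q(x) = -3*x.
<p,q> = 16/5

Expand the product: p(x)·q(x) = 3*x^4 + 3*x^2.
∫_{-1}^{1} of each monomial x^k gives [2/(k+1) if k even, 0 if k odd]. Integrating term-by-term (or equivalently evaluating the antiderivative F(x) = 3*x^5/5 + x^3 at the endpoints):
  F(1) − F(−1) = 8/5 − (-8/5) = 16/5.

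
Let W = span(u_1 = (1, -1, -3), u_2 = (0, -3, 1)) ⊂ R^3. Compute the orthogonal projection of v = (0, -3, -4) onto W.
proj_W(v) = (15/11, -63/22, -79/22)

Set up U = [u_1 | ... | u_2] ∈ R^(3×2). The projector onto W = col(U) is P = U (U^T U)^(-1) U^T.
Compute U^T U =
  [11, 0]
  [0, 10],
and U^T v = (15, 5).
Solve U^T U · c = U^T v for the coefficients: c = (15/11, 1/2). The projection is proj_W(v) = U c.
Check: (v - proj_W(v)) · u_1 = 0  (should be 0).
Check: (v - proj_W(v)) · u_2 = 0  (should be 0).
Result: proj_W(v) = (15/11, -63/22, -79/22).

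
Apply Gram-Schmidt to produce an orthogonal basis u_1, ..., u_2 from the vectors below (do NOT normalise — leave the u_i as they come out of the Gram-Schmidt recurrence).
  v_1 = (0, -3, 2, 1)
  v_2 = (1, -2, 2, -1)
Orthogonal basis:
  u_1 = (0, -3, 2, 1)
  u_2 = (1, -1/14, 5/7, -23/14)

Apply the Gram-Schmidt recurrence
  u_1 = v_1
  u_i = v_i − Σ_{j<i} ((v_i · u_j) / (u_j · u_j)) · u_j.

Step by step this gives:
  u_1 = (0, -3, 2, 1)
  u_2 = (1, -1/14, 5/7, -23/14)

Orthogonality check:
  u_2 · u_1 = 0 (should be 0)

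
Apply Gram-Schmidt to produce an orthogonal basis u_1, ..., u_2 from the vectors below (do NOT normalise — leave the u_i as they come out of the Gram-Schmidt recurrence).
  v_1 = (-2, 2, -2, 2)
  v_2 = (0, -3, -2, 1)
Orthogonal basis:
  u_1 = (-2, 2, -2, 2)
  u_2 = (0, -3, -2, 1)

Apply the Gram-Schmidt recurrence
  u_1 = v_1
  u_i = v_i − Σ_{j<i} ((v_i · u_j) / (u_j · u_j)) · u_j.

Step by step this gives:
  u_1 = (-2, 2, -2, 2)
  u_2 = (0, -3, -2, 1)

Orthogonality check:
  u_2 · u_1 = 0 (should be 0)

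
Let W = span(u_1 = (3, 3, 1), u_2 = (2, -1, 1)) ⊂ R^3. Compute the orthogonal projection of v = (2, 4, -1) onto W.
proj_W(v) = (72/49, 405/98, 19/98)

Set up U = [u_1 | ... | u_2] ∈ R^(3×2). The projector onto W = col(U) is P = U (U^T U)^(-1) U^T.
Compute U^T U =
  [19, 4]
  [4, 6],
and U^T v = (17, -1).
Solve U^T U · c = U^T v for the coefficients: c = (53/49, -87/98). The projection is proj_W(v) = U c.
Check: (v - proj_W(v)) · u_1 = 0  (should be 0).
Check: (v - proj_W(v)) · u_2 = 0  (should be 0).
Result: proj_W(v) = (72/49, 405/98, 19/98).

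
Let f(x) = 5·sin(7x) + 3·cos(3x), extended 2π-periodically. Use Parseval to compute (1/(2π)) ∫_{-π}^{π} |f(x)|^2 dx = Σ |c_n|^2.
Σ |c_n|^2 = 17

Expand |f|^2 and use orthogonality of {sin(nx), cos(mx)} on [-π, π]:
  ∫_{-π}^{π} sin(nx)^2 dx = π, ∫ cos(mx)^2 dx = π, and cross terms integrate to 0.
So ∫_{-π}^{π} f(x)^2 dx = 5^2 · π + 3^2 · π = (25 + 9)π.
Divide by 2π: (25 + 9)/2 = 17.
By Parseval, this equals Σ |c_n|^2.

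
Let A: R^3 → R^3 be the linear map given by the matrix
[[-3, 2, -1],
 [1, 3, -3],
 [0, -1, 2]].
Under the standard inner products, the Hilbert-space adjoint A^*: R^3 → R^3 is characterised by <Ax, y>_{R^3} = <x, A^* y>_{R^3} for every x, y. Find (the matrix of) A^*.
A^* = A^T =
[[-3, 1, 0],
 [2, 3, -1],
 [-1, -3, 2]]

For real matrices with standard dot products, the defining identity <Ax, y> = <x, A^* y> gives (Ax)^T y = x^T (A^*) y, i.e. x^T A^T y = x^T (A^*) y. Since this holds for all x, y, we must have A^* = A^T. Therefore
A^* =
[[-3, 1, 0],
 [2, 3, -1],
 [-1, -3, 2]].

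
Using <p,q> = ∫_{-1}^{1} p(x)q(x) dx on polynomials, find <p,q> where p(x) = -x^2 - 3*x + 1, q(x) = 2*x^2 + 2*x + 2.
<p,q> = -4/5

Expand the product: p(x)·q(x) = -2*x^4 - 8*x^3 - 6*x^2 - 4*x + 2.
∫_{-1}^{1} of each monomial x^k gives [2/(k+1) if k even, 0 if k odd]. Integrating term-by-term (or equivalently evaluating the antiderivative F(x) = -2*x^5/5 - 2*x^4 - 2*x^3 - 2*x^2 + 2*x at the endpoints):
  F(1) − F(−1) = -22/5 − (-18/5) = -4/5.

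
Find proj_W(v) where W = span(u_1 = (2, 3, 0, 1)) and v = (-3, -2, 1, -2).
proj_W(v) = (-2, -3, 0, -1)

Set up U = [u_1 | ... | u_1] ∈ R^(4×1). The projector onto W = col(U) is P = U (U^T U)^(-1) U^T.
Compute U^T U =
  [14],
and U^T v = (-14).
Solve U^T U · c = U^T v for the coefficients: c = (-1). The projection is proj_W(v) = U c.
Check: (v - proj_W(v)) · u_1 = 0  (should be 0).
Result: proj_W(v) = (-2, -3, 0, -1).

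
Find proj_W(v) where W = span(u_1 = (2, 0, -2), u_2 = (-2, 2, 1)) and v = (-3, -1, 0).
proj_W(v) = (-13/9, -2/9, 14/9)

Set up U = [u_1 | ... | u_2] ∈ R^(3×2). The projector onto W = col(U) is P = U (U^T U)^(-1) U^T.
Compute U^T U =
  [8, -6]
  [-6, 9],
and U^T v = (-6, 4).
Solve U^T U · c = U^T v for the coefficients: c = (-5/6, -1/9). The projection is proj_W(v) = U c.
Check: (v - proj_W(v)) · u_1 = 0  (should be 0).
Check: (v - proj_W(v)) · u_2 = 0  (should be 0).
Result: proj_W(v) = (-13/9, -2/9, 14/9).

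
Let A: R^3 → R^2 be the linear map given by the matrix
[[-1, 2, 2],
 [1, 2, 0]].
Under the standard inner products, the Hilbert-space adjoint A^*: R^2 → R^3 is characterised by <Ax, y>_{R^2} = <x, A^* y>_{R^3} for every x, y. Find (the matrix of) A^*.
A^* = A^T =
[[-1, 1],
 [2, 2],
 [2, 0]]

For real matrices with standard dot products, the defining identity <Ax, y> = <x, A^* y> gives (Ax)^T y = x^T (A^*) y, i.e. x^T A^T y = x^T (A^*) y. Since this holds for all x, y, we must have A^* = A^T. Therefore
A^* =
[[-1, 1],
 [2, 2],
 [2, 0]].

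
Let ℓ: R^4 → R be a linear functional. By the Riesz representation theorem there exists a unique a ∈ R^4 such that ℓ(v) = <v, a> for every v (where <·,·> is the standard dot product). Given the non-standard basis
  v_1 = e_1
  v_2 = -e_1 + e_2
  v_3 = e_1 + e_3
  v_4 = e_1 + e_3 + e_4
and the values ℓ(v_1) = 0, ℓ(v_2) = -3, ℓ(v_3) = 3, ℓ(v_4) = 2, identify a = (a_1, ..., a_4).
a = (0, -3, 3, -1)

Write a = (a_1, ..., a_4) in the standard basis. For each basis vector v_i, ℓ(v_i) = <v_i, a> is a linear equation in the a_j's. Collect the n equations into a matrix system V a = ℓ, where row i of V is v_i (expressed in the standard basis). Since V is invertible (lower-triangular with 1s on the diagonal, up to permutation), solve by back-substitution:
  V =
[[1, 0, 0, 0],
 [-1, 1, 0, 0],
 [1, 0, 1, 0],
 [1, 0, 1, 1]]
  V a = (0, -3, 3, 2)
Solving gives a = (0, -3, 3, -1).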